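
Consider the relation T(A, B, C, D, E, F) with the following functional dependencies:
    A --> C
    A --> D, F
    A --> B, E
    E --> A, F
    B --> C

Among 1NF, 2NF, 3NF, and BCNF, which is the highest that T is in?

Candidate keys: {A}, {E}. Prime attributes: {A, E}.
B --> C: {B}⁺ = {B, C}, which is not all of the attributes, so the left side is not a superkey — BCNF is violated.
B --> C has non-prime {C} on the right and a non-superkey on the left, so 3NF fails.
With only single-attribute keys there can be no partial dependency, so 2NF holds.

2NF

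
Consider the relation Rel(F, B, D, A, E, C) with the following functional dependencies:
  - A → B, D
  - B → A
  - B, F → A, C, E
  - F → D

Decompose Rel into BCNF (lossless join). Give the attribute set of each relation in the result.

Candidate keys of the original relation: {A, F}, {B, F}.
In {A, B, C, D, E, F}, {A} is not a superkey ({A}⁺ restricted to this set is {A, B, D}), so split on A → B, D into {A, B, D} and {A, C, E, F}.
{A, B, D} is in BCNF.
{A, C, E, F} is in BCNF.

{A, B, D}; {A, C, E, F}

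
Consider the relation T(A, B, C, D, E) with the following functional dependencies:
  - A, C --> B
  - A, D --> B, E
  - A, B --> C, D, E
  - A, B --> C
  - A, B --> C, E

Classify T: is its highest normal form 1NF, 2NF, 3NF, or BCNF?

BCNF

Candidate keys: {A, B}, {A, C}, {A, D}. Prime attributes: {A, B, C, D}.
Every FD has a superkey on the left, so the relation is in BCNF.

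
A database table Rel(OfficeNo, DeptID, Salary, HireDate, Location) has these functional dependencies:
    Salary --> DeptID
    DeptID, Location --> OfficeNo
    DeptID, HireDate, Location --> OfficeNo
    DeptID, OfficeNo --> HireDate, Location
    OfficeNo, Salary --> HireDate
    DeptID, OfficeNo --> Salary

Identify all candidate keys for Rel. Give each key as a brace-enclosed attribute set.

{DeptID, Location}, {DeptID, OfficeNo}, {Location, Salary}, {OfficeNo, Salary}

{DeptID, Location}⁺ = {DeptID, HireDate, Location, OfficeNo, Salary}, which is every attribute, so {DeptID, Location} is a candidate key.
{DeptID, OfficeNo}⁺ = {DeptID, HireDate, Location, OfficeNo, Salary}, which is every attribute, so {DeptID, OfficeNo} is a candidate key.
{Location, Salary}⁺ = {DeptID, HireDate, Location, OfficeNo, Salary}, which is every attribute, so {Location, Salary} is a candidate key.
{OfficeNo, Salary}⁺ = {DeptID, HireDate, Location, OfficeNo, Salary}, which is every attribute, so {OfficeNo, Salary} is a candidate key.
No proper subset of any of these is a key, and no other minimal superkey exists.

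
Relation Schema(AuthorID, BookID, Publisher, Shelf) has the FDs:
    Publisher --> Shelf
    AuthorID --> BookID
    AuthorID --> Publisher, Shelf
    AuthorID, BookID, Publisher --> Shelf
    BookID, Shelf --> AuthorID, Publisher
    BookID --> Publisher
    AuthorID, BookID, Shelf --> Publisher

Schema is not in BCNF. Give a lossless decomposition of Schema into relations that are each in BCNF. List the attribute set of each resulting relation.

Candidate keys of the original relation: {AuthorID}, {BookID}.
Within {AuthorID, BookID, Publisher, Shelf}: {Publisher}⁺ ∩ {AuthorID, BookID, Publisher, Shelf} = {Publisher, Shelf}, not the whole set, so Publisher --> Shelf violates BCNF; decompose into {Publisher, Shelf} and {AuthorID, BookID, Publisher}.
{Publisher, Shelf}: every determinant is a superkey — BCNF.
{AuthorID, BookID, Publisher}: every determinant is a superkey — BCNF.

{AuthorID, BookID, Publisher}; {Publisher, Shelf}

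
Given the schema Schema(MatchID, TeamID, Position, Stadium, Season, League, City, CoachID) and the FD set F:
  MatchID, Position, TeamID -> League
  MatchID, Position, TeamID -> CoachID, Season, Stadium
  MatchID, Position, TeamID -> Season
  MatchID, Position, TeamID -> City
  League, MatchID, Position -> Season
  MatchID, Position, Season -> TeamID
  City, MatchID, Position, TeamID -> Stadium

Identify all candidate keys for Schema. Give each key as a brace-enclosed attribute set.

No FD produces {MatchID, Position}, so they must be in every candidate key.
Closure of {League, MatchID, Position} is {City, CoachID, League, MatchID, Position, Season, Stadium, TeamID}, the whole schema; {League, MatchID, Position} is a candidate key.
Closure of {MatchID, Position, Season} is {City, CoachID, League, MatchID, Position, Season, Stadium, TeamID}, the whole schema; {MatchID, Position, Season} is a candidate key.
Closure of {MatchID, Position, TeamID} is {City, CoachID, League, MatchID, Position, Season, Stadium, TeamID}, the whole schema; {MatchID, Position, TeamID} is a candidate key.
These are minimal and exhaustive — every other superkey contains one of them.

{League, MatchID, Position}, {MatchID, Position, Season}, {MatchID, Position, TeamID}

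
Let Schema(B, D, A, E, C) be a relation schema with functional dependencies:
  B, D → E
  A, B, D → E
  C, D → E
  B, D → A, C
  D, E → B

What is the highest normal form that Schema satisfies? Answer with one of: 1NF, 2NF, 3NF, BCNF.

BCNF

Candidate keys: {B, D}, {C, D}, {D, E}. Prime attributes: {B, C, D, E}.
Every FD has a superkey on the left, so the relation is in BCNF.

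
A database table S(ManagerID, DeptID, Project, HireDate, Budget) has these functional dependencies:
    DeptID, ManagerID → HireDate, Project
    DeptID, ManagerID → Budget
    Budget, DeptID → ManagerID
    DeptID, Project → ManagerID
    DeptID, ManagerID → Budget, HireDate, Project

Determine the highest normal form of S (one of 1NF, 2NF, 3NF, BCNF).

BCNF

Candidate keys: {Budget, DeptID}, {DeptID, ManagerID}, {DeptID, Project}. Prime attributes: {Budget, DeptID, ManagerID, Project}.
Each dependency's left side is a superkey — BCNF holds.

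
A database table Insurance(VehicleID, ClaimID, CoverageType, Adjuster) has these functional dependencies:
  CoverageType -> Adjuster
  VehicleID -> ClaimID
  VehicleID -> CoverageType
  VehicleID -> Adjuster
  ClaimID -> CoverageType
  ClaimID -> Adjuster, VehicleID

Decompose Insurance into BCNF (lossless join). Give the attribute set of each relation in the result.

{Adjuster, CoverageType}; {ClaimID, CoverageType, VehicleID}

Candidate keys of the original relation: {ClaimID}, {VehicleID}.
In {Adjuster, ClaimID, CoverageType, VehicleID}, {CoverageType} is not a superkey ({CoverageType}⁺ restricted to this set is {Adjuster, CoverageType}), so split on CoverageType -> Adjuster into {Adjuster, CoverageType} and {ClaimID, CoverageType, VehicleID}.
{Adjuster, CoverageType} is in BCNF.
{ClaimID, CoverageType, VehicleID} is in BCNF.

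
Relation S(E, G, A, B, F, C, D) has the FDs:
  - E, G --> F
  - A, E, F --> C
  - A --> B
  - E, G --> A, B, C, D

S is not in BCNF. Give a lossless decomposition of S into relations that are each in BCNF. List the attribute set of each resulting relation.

{A, B}; {A, C, E, F}; {A, D, E, F, G}

Candidate key of the original relation: {E, G}.
In {A, B, C, D, E, F, G}, {A, E, F} is not a superkey ({A, E, F}⁺ restricted to this set is {A, B, C, E, F}), so split on A, E, F --> B, C into {A, B, C, E, F} and {A, D, E, F, G}.
In {A, B, C, E, F}, {A} is not a superkey ({A}⁺ restricted to this set is {A, B}), so split on A --> B into {A, B} and {A, C, E, F}.
{A, B} is in BCNF.
{A, C, E, F} is in BCNF.
{A, D, E, F, G} is in BCNF.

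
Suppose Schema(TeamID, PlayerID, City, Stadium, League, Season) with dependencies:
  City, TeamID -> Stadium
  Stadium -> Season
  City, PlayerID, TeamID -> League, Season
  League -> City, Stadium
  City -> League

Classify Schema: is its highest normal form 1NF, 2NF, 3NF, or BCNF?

1NF

Candidate keys: {City, PlayerID, TeamID}, {League, PlayerID, TeamID}. Prime attributes: {City, League, PlayerID, TeamID}.
For City, TeamID -> Stadium we have {City, TeamID}⁺ = {City, League, Season, Stadium, TeamID}; {City, TeamID} is not a superkey, so BCNF fails.
Because {Stadium} is non-prime and the left side of City, TeamID -> Stadium is not a superkey, the relation is not in 3NF.
{City} is a proper subset of the key {City, PlayerID, TeamID}, and {City}⁺ contains the non-prime attributes {Season, Stadium} — a partial dependency, so 2NF is violated.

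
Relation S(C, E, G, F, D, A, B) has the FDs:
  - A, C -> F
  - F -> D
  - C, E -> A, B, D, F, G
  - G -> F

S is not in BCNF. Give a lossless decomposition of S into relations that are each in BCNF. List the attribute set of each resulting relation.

Candidate key of the original relation: {C, E}.
{A, B, C, D, E, F, G}: {A, C} determines {A, C, D, F} here but is not a superkey — split on A, C -> D, F, giving {A, C, D, F} and {A, B, C, E, G}.
{A, C, D, F}: {F} determines {D, F} here but is not a superkey — split on F -> D, giving {D, F} and {A, C, F}.
{D, F} is in BCNF.
{A, C, F} is in BCNF.
{A, B, C, E, G} is in BCNF.

{A, B, C, E, G}; {A, C, F}; {D, F}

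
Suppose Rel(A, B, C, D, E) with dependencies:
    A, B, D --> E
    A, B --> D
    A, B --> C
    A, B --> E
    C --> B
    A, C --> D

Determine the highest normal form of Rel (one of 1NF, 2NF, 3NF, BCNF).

3NF

Candidate keys: {A, B}, {A, C}. Prime attributes: {A, B, C}.
C --> B: {C}⁺ = {B, C}, which is not all of the attributes, so the left side is not a superkey — BCNF is violated.
But every attribute on its right side ({B}) is prime, and the same holds for every other non-superkey FD, so 3NF still holds.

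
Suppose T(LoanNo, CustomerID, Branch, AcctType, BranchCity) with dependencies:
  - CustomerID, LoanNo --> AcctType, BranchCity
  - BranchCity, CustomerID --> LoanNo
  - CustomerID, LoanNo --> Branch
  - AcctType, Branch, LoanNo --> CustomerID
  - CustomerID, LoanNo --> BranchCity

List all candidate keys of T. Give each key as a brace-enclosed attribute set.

{AcctType, Branch, LoanNo}, {BranchCity, CustomerID}, {CustomerID, LoanNo}

{BranchCity, CustomerID}⁺ = {AcctType, Branch, BranchCity, CustomerID, LoanNo}, which is every attribute, so {BranchCity, CustomerID} is a candidate key.
{CustomerID, LoanNo}⁺ = {AcctType, Branch, BranchCity, CustomerID, LoanNo}, which is every attribute, so {CustomerID, LoanNo} is a candidate key.
{AcctType, Branch, LoanNo}⁺ = {AcctType, Branch, BranchCity, CustomerID, LoanNo}, which is every attribute, so {AcctType, Branch, LoanNo} is a candidate key.
Any other superkey properly contains one of these, so there are no further candidate keys.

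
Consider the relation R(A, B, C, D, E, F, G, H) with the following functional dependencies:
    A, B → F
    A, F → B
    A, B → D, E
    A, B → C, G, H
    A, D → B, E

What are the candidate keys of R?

{A} never appears on the right of any FD, so every key must include it.
Closure of {A, B} is {A, B, C, D, E, F, G, H}, the whole schema; {A, B} is a candidate key.
Closure of {A, D} is {A, B, C, D, E, F, G, H}, the whole schema; {A, D} is a candidate key.
Closure of {A, F} is {A, B, C, D, E, F, G, H}, the whole schema; {A, F} is a candidate key.
These are minimal and exhaustive — every other superkey contains one of them.

{A, B}, {A, D}, {A, F}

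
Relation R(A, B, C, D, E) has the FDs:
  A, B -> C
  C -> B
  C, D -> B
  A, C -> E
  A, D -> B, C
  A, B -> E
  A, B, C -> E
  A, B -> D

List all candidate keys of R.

{A, B}, {A, C}, {A, D}

No FD produces {A}, so it must be in every candidate key.
{A, B}⁺ = {A, B, C, D, E}, which is every attribute, so {A, B} is a candidate key.
{A, C}⁺ = {A, B, C, D, E}, which is every attribute, so {A, C} is a candidate key.
{A, D}⁺ = {A, B, C, D, E}, which is every attribute, so {A, D} is a candidate key.
These are minimal and exhaustive — every other superkey contains one of them.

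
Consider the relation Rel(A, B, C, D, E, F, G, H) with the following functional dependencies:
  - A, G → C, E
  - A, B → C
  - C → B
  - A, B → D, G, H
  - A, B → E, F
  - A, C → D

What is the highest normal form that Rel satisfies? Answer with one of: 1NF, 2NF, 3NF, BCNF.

Candidate keys: {A, B}, {A, C}, {A, G}. Prime attributes: {A, B, C, G}.
C → B breaks BCNF: {C}⁺ = {B, C}, so {C} is not a superkey.
Its right-hand attributes {B} are all prime, as are those of every other non-superkey FD — the relation is in 3NF.

3NF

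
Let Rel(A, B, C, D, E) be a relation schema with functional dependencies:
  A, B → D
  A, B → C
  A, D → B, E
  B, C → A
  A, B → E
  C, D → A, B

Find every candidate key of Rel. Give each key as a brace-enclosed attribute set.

Closure of {A, B} is {A, B, C, D, E}, the whole schema; {A, B} is a candidate key.
Closure of {A, D} is {A, B, C, D, E}, the whole schema; {A, D} is a candidate key.
Closure of {B, C} is {A, B, C, D, E}, the whole schema; {B, C} is a candidate key.
Closure of {C, D} is {A, B, C, D, E}, the whole schema; {C, D} is a candidate key.
No proper subset of any of these is a key, and no other minimal superkey exists.

{A, B}, {A, D}, {B, C}, {C, D}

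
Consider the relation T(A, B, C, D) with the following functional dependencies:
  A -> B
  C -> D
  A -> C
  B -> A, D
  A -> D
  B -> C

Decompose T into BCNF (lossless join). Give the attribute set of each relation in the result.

Candidate keys of the original relation: {A}, {B}.
Within {A, B, C, D}: {C}⁺ ∩ {A, B, C, D} = {C, D}, not the whole set, so C -> D violates BCNF; decompose into {C, D} and {A, B, C}.
{C, D} is in BCNF.
{A, B, C} is in BCNF.

{A, B, C}; {C, D}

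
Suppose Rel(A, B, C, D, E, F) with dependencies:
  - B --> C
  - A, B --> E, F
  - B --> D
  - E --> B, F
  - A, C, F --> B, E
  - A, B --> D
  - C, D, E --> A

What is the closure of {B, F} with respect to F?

Start with {B, F}.
B --> C applies; add {C} → now {B, C, F}.
B --> D applies; add {D} → now {B, C, D, F}.
No further FD applies.

{B, C, D, F}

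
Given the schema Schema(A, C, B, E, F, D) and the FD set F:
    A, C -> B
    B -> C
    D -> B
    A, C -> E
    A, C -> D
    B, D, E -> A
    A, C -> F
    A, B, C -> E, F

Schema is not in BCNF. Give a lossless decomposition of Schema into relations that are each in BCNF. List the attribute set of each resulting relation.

{A, D, E, F}; {B, C}; {B, D}

Candidate keys of the original relation: {A, B}, {A, C}, {A, D}, {D, E}.
In {A, B, C, D, E, F}, {B} is not a superkey ({B}⁺ restricted to this set is {B, C}), so split on B -> C into {B, C} and {A, B, D, E, F}.
{B, C}: every determinant is a superkey — BCNF.
In {A, B, D, E, F}, {D} is not a superkey ({D}⁺ restricted to this set is {B, D}), so split on D -> B into {B, D} and {A, D, E, F}.
{B, D}: every determinant is a superkey — BCNF.
{A, D, E, F}: every determinant is a superkey — BCNF.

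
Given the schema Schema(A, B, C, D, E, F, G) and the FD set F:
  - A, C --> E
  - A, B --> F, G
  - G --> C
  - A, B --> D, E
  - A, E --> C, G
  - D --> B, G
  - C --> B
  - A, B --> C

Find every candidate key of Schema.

No FD produces {A}, so it must be in every candidate key.
Closure of {A, B} is {A, B, C, D, E, F, G}, the whole schema; {A, B} is a candidate key.
Closure of {A, C} is {A, B, C, D, E, F, G}, the whole schema; {A, C} is a candidate key.
Closure of {A, D} is {A, B, C, D, E, F, G}, the whole schema; {A, D} is a candidate key.
Closure of {A, E} is {A, B, C, D, E, F, G}, the whole schema; {A, E} is a candidate key.
Closure of {A, G} is {A, B, C, D, E, F, G}, the whole schema; {A, G} is a candidate key.
These are minimal and exhaustive — every other superkey contains one of them.

{A, B}, {A, C}, {A, D}, {A, E}, {A, G}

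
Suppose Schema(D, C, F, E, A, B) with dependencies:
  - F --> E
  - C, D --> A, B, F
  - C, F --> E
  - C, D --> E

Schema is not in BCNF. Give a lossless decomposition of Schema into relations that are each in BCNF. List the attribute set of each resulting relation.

Candidate key of the original relation: {C, D}.
{A, B, C, D, E, F}: {F} determines {E, F} here but is not a superkey — split on F --> E, giving {E, F} and {A, B, C, D, F}.
{E, F} is in BCNF.
{A, B, C, D, F} is in BCNF.

{A, B, C, D, F}; {E, F}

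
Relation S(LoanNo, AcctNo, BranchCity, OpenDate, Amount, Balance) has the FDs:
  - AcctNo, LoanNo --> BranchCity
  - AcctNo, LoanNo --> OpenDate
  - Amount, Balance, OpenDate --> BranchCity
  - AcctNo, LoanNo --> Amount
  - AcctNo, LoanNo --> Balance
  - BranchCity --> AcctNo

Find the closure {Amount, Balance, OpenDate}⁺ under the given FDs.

{AcctNo, Amount, Balance, BranchCity, OpenDate}

Start with {Amount, Balance, OpenDate}.
Amount, Balance, OpenDate --> BranchCity applies; add {BranchCity} → now {Amount, Balance, BranchCity, OpenDate}.
BranchCity --> AcctNo applies; add {AcctNo} → now {AcctNo, Amount, Balance, BranchCity, OpenDate}.
No further FD applies.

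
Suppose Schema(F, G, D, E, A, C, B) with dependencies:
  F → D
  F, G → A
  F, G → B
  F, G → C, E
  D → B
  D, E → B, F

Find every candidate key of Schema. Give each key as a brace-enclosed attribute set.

{D, E, G}, {F, G}

{G} never appears on the right of any FD, so every key must include it.
{F, G} is a candidate key since {F, G}⁺ = {A, B, C, D, E, F, G} covers every attribute.
{D, E, G} is a candidate key since {D, E, G}⁺ = {A, B, C, D, E, F, G} covers every attribute.
Any other superkey properly contains one of these, so there are no further candidate keys.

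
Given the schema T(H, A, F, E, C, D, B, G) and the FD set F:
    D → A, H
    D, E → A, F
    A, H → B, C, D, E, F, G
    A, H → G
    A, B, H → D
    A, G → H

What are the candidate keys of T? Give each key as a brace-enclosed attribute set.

{D}⁺ = {A, B, C, D, E, F, G, H}, which is every attribute, so {D} is a candidate key.
{A, G}⁺ = {A, B, C, D, E, F, G, H}, which is every attribute, so {A, G} is a candidate key.
{A, H}⁺ = {A, B, C, D, E, F, G, H}, which is every attribute, so {A, H} is a candidate key.
No proper subset of any of these is a key, and no other minimal superkey exists.

{A, G}, {A, H}, {D}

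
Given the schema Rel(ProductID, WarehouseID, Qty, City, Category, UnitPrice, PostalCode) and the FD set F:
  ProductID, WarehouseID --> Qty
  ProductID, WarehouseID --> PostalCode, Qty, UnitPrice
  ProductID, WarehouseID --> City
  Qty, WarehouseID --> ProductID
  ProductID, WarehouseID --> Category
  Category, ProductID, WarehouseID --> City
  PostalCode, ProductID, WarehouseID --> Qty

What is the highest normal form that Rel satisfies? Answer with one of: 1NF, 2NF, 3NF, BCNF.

BCNF

Candidate keys: {ProductID, WarehouseID}, {Qty, WarehouseID}. Prime attributes: {ProductID, Qty, WarehouseID}.
Every FD has a superkey on the left, so the relation is in BCNF.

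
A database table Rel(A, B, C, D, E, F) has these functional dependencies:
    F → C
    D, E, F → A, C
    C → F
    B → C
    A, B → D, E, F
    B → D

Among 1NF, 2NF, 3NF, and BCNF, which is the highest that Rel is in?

Candidate keys: {A, B}, {B, E}. Prime attributes: {A, B, E}.
F → C: {F}⁺ = {C, F}, which is not all of the attributes, so the left side is not a superkey — BCNF is violated.
Because {C} is non-prime and the left side of F → C is not a superkey, the relation is not in 3NF.
The proper key subset {B} of {A, B} determines non-prime {C, D, F}, so the relation is not even in 2NF.

1NF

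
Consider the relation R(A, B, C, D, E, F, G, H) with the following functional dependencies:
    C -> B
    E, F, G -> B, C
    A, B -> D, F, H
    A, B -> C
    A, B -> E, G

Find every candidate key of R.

{A, B}, {A, C}, {A, E, F, G}

No FD produces {A}, so it must be in every candidate key.
{A, B}⁺ = {A, B, C, D, E, F, G, H} — all of the relation — so {A, B} is a candidate key.
{A, C}⁺ = {A, B, C, D, E, F, G, H} — all of the relation — so {A, C} is a candidate key.
{A, E, F, G}⁺ = {A, B, C, D, E, F, G, H} — all of the relation — so {A, E, F, G} is a candidate key.
No proper subset of any of these is a key, and no other minimal superkey exists.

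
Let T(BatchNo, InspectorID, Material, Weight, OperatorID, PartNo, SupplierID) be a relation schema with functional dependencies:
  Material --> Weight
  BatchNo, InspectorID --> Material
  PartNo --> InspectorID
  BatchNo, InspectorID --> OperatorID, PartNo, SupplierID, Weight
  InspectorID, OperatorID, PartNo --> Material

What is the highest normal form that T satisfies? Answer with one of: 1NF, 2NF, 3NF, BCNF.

2NF

Candidate keys: {BatchNo, InspectorID}, {BatchNo, PartNo}. Prime attributes: {BatchNo, InspectorID, PartNo}.
Material --> Weight breaks BCNF: {Material}⁺ = {Material, Weight}, so {Material} is not a superkey.
Material --> Weight has non-prime {Weight} on the right and a non-superkey on the left, so 3NF fails.
Checking every proper subset of each key, none determines a non-prime attribute — 2NF is satisfied.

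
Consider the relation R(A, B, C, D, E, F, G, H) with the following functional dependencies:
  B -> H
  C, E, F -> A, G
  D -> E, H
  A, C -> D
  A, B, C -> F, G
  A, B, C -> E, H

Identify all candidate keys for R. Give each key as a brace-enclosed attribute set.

{B, C} never appear on the right of any FD, so every key must include all of them.
{A, B, C}⁺ = {A, B, C, D, E, F, G, H}, which is every attribute, so {A, B, C} is a candidate key.
{B, C, D, F}⁺ = {A, B, C, D, E, F, G, H}, which is every attribute, so {B, C, D, F} is a candidate key.
{B, C, E, F}⁺ = {A, B, C, D, E, F, G, H}, which is every attribute, so {B, C, E, F} is a candidate key.
These are minimal and exhaustive — every other superkey contains one of them.

{A, B, C}, {B, C, D, F}, {B, C, E, F}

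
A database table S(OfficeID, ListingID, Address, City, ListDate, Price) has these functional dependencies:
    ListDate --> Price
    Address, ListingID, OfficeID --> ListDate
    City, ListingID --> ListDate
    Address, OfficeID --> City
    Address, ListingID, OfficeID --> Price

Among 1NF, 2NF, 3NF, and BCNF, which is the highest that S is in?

1NF

Candidate key: {Address, ListingID, OfficeID}. Prime attributes: {Address, ListingID, OfficeID}.
ListDate --> Price: {ListDate}⁺ = {ListDate, Price}, which is not all of the attributes, so the left side is not a superkey — BCNF is violated.
ListDate --> Price determines the non-prime attribute {Price} from a non-superkey — 3NF is violated.
Since {Address, OfficeID} ⊂ {Address, ListingID, OfficeID} and {Address, OfficeID}⁺ ⊇ {City} with {City} non-prime, there is a partial dependency; 2NF fails.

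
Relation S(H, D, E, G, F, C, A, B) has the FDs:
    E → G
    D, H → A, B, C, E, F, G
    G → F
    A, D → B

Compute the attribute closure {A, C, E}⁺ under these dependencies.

Start with {A, C, E}.
E → G applies; add {G} → now {A, C, E, G}.
G → F applies; add {F} → now {A, C, E, F, G}.
No further FD applies.

{A, C, E, F, G}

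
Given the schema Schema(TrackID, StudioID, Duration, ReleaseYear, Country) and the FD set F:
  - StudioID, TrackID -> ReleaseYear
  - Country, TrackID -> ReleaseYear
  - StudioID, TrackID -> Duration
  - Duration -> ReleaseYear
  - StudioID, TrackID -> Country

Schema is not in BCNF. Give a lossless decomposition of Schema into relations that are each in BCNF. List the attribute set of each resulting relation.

{Country, Duration, StudioID, TrackID}; {Country, ReleaseYear, TrackID}

Candidate key of the original relation: {StudioID, TrackID}.
In {Country, Duration, ReleaseYear, StudioID, TrackID}, {Country, TrackID} is not a superkey ({Country, TrackID}⁺ restricted to this set is {Country, ReleaseYear, TrackID}), so split on Country, TrackID -> ReleaseYear into {Country, ReleaseYear, TrackID} and {Country, Duration, StudioID, TrackID}.
{Country, ReleaseYear, TrackID} is in BCNF.
{Country, Duration, StudioID, TrackID} is in BCNF.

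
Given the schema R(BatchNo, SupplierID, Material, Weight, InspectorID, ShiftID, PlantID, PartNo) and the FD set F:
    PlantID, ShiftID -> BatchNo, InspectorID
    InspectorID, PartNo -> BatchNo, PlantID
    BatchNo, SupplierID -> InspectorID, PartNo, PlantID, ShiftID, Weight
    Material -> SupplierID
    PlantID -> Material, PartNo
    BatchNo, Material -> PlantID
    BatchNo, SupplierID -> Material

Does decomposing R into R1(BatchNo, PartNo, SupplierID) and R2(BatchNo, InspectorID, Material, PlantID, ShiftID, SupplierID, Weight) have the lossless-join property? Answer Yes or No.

Yes

Common attributes: {BatchNo, SupplierID}; their closure is {BatchNo, InspectorID, Material, PartNo, PlantID, ShiftID, SupplierID, Weight}.
This includes all of R1, so the common attributes are a superkey of R1 — the join is lossless.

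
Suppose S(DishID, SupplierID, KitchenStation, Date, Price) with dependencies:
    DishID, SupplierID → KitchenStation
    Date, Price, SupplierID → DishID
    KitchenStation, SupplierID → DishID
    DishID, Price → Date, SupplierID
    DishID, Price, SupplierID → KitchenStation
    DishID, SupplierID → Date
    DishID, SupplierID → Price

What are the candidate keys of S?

{Date, Price, SupplierID}, {DishID, Price}, {DishID, SupplierID}, {KitchenStation, SupplierID}

{DishID, Price}⁺ = {Date, DishID, KitchenStation, Price, SupplierID} — all of the relation — so {DishID, Price} is a candidate key.
{DishID, SupplierID}⁺ = {Date, DishID, KitchenStation, Price, SupplierID} — all of the relation — so {DishID, SupplierID} is a candidate key.
{KitchenStation, SupplierID}⁺ = {Date, DishID, KitchenStation, Price, SupplierID} — all of the relation — so {KitchenStation, SupplierID} is a candidate key.
{Date, Price, SupplierID}⁺ = {Date, DishID, KitchenStation, Price, SupplierID} — all of the relation — so {Date, Price, SupplierID} is a candidate key.
Any other superkey properly contains one of these, so there are no further candidate keys.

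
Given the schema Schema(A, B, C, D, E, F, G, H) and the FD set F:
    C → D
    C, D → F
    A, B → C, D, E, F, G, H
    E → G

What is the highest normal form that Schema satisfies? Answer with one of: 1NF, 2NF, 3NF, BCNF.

Candidate key: {A, B}. Prime attributes: {A, B}.
For C → D we have {C}⁺ = {C, D, F}; {C} is not a superkey, so BCNF fails.
Because {D} is non-prime and the left side of C → D is not a superkey, the relation is not in 3NF.
No non-prime attribute depends on a proper subset of any candidate key, so 2NF holds.

2NF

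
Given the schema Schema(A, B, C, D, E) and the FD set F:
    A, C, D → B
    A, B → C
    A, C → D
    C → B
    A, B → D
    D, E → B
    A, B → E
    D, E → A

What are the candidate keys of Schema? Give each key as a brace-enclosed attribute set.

{A, B}⁺ = {A, B, C, D, E} — all of the relation — so {A, B} is a candidate key.
{A, C}⁺ = {A, B, C, D, E} — all of the relation — so {A, C} is a candidate key.
{D, E}⁺ = {A, B, C, D, E} — all of the relation — so {D, E} is a candidate key.
No proper subset of any of these is a key, and no other minimal superkey exists.

{A, B}, {A, C}, {D, E}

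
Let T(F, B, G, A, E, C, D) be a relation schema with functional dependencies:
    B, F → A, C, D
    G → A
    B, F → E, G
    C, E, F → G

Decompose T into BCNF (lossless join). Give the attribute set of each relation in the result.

{A, G}; {B, C, D, E, F}; {C, E, F, G}

Candidate key of the original relation: {B, F}.
Within {A, B, C, D, E, F, G}: {G}⁺ ∩ {A, B, C, D, E, F, G} = {A, G}, not the whole set, so G → A violates BCNF; decompose into {A, G} and {B, C, D, E, F, G}.
{A, G} has no BCNF violation.
Within {B, C, D, E, F, G}: {C, E, F}⁺ ∩ {B, C, D, E, F, G} = {C, E, F, G}, not the whole set, so C, E, F → G violates BCNF; decompose into {C, E, F, G} and {B, C, D, E, F}.
{C, E, F, G} has no BCNF violation.
{B, C, D, E, F} has no BCNF violation.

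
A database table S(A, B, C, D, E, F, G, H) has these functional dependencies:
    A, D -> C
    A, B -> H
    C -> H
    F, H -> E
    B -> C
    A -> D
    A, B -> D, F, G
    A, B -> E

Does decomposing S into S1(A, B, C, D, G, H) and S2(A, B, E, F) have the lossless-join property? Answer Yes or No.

Yes

Common attributes: {A, B}; their closure is {A, B, C, D, E, F, G, H}.
Since S1 ⊆ {A, B, C, D, E, F, G, H}, the intersection is a superkey of S1; the decomposition is lossless.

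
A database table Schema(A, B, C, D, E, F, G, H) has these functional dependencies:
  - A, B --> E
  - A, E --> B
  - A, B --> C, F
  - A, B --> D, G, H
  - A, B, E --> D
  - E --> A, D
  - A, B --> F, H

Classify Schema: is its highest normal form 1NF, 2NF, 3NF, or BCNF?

BCNF

Candidate keys: {A, B}, {E}. Prime attributes: {A, B, E}.
Every FD has a superkey on the left, so the relation is in BCNF.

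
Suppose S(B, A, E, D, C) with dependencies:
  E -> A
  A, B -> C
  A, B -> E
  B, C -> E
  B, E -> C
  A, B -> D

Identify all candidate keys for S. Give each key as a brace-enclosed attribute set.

No FD produces {B}, so it must be in every candidate key.
Closure of {A, B} is {A, B, C, D, E}, the whole schema; {A, B} is a candidate key.
Closure of {B, C} is {A, B, C, D, E}, the whole schema; {B, C} is a candidate key.
Closure of {B, E} is {A, B, C, D, E}, the whole schema; {B, E} is a candidate key.
Any other superkey properly contains one of these, so there are no further candidate keys.

{A, B}, {B, C}, {B, E}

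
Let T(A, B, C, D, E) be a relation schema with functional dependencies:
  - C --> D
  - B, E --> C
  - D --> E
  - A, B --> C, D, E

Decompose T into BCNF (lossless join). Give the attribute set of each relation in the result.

{A, B, C}; {C, D}; {D, E}

Candidate key of the original relation: {A, B}.
{A, B, C, D, E}: {C} determines {C, D, E} here but is not a superkey — split on C --> D, E, giving {C, D, E} and {A, B, C}.
{C, D, E}: {D} determines {D, E} here but is not a superkey — split on D --> E, giving {D, E} and {C, D}.
{D, E}: every determinant is a superkey — BCNF.
{C, D}: every determinant is a superkey — BCNF.
{A, B, C}: every determinant is a superkey — BCNF.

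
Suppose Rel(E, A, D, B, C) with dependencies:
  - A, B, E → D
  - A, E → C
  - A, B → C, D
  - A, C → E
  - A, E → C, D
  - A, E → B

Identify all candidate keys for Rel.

{A, B}, {A, C}, {A, E}

No FD produces {A}, so it must be in every candidate key.
{A, B}⁺ = {A, B, C, D, E}, which is every attribute, so {A, B} is a candidate key.
{A, C}⁺ = {A, B, C, D, E}, which is every attribute, so {A, C} is a candidate key.
{A, E}⁺ = {A, B, C, D, E}, which is every attribute, so {A, E} is a candidate key.
Any other superkey properly contains one of these, so there are no further candidate keys.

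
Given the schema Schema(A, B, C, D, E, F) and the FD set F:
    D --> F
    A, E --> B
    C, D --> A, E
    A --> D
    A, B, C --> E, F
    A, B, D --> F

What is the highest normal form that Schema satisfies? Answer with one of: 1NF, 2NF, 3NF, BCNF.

Candidate keys: {A, C}, {C, D}. Prime attributes: {A, C, D}.
D --> F breaks BCNF: {D}⁺ = {D, F}, so {D} is not a superkey.
D --> F has non-prime {F} on the right and a non-superkey on the left, so 3NF fails.
{A} is a proper subset of the key {A, C}, and {A}⁺ contains the non-prime attribute {F} — a partial dependency, so 2NF is violated.

1NF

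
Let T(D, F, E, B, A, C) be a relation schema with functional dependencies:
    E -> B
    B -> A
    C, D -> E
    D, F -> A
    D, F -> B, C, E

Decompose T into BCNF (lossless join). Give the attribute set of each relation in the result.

{A, B}; {B, E}; {C, D, E}; {C, D, F}

Candidate key of the original relation: {D, F}.
Within {A, B, C, D, E, F}: {E}⁺ ∩ {A, B, C, D, E, F} = {A, B, E}, not the whole set, so E -> A, B violates BCNF; decompose into {A, B, E} and {C, D, E, F}.
Within {A, B, E}: {B}⁺ ∩ {A, B, E} = {A, B}, not the whole set, so B -> A violates BCNF; decompose into {A, B} and {B, E}.
{A, B} is in BCNF.
{B, E} is in BCNF.
Within {C, D, E, F}: {C, D}⁺ ∩ {C, D, E, F} = {C, D, E}, not the whole set, so C, D -> E violates BCNF; decompose into {C, D, E} and {C, D, F}.
{C, D, E} is in BCNF.
{C, D, F} is in BCNF.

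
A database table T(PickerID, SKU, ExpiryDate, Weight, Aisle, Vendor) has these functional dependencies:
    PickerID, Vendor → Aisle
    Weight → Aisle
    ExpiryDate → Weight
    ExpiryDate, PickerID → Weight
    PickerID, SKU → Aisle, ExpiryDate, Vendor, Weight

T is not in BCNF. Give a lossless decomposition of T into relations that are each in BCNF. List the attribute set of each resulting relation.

{Aisle, PickerID, Vendor}; {ExpiryDate, PickerID, SKU, Vendor}; {ExpiryDate, Weight}

Candidate key of the original relation: {PickerID, SKU}.
In {Aisle, ExpiryDate, PickerID, SKU, Vendor, Weight}, {PickerID, Vendor} is not a superkey ({PickerID, Vendor}⁺ restricted to this set is {Aisle, PickerID, Vendor}), so split on PickerID, Vendor → Aisle into {Aisle, PickerID, Vendor} and {ExpiryDate, PickerID, SKU, Vendor, Weight}.
{Aisle, PickerID, Vendor} is in BCNF.
In {ExpiryDate, PickerID, SKU, Vendor, Weight}, {ExpiryDate} is not a superkey ({ExpiryDate}⁺ restricted to this set is {ExpiryDate, Weight}), so split on ExpiryDate → Weight into {ExpiryDate, Weight} and {ExpiryDate, PickerID, SKU, Vendor}.
{ExpiryDate, Weight} is in BCNF.
{ExpiryDate, PickerID, SKU, Vendor} is in BCNF.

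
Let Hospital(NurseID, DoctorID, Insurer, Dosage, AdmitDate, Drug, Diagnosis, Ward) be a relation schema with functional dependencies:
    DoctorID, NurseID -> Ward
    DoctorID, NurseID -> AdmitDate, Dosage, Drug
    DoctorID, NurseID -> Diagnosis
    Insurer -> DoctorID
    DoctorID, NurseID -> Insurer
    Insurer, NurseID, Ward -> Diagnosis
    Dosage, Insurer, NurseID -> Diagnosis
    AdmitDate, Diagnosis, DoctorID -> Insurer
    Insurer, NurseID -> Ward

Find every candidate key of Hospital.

Attributes never on any right-hand side: {NurseID} — every candidate key must contain it.
{DoctorID, NurseID}⁺ = {AdmitDate, Diagnosis, DoctorID, Dosage, Drug, Insurer, NurseID, Ward}, which is every attribute, so {DoctorID, NurseID} is a candidate key.
{Insurer, NurseID}⁺ = {AdmitDate, Diagnosis, DoctorID, Dosage, Drug, Insurer, NurseID, Ward}, which is every attribute, so {Insurer, NurseID} is a candidate key.
These are minimal and exhaustive — every other superkey contains one of them.

{DoctorID, NurseID}, {Insurer, NurseID}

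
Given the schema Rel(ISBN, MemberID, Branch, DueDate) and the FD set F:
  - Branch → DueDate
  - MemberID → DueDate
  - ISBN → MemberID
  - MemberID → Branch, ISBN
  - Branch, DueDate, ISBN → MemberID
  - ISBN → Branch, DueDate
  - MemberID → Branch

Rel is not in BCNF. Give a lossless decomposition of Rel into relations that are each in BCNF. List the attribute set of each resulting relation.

{Branch, DueDate}; {Branch, ISBN, MemberID}

Candidate keys of the original relation: {ISBN}, {MemberID}.
{Branch, DueDate, ISBN, MemberID}: {Branch} determines {Branch, DueDate} here but is not a superkey — split on Branch → DueDate, giving {Branch, DueDate} and {Branch, ISBN, MemberID}.
{Branch, DueDate} has no BCNF violation.
{Branch, ISBN, MemberID} has no BCNF violation.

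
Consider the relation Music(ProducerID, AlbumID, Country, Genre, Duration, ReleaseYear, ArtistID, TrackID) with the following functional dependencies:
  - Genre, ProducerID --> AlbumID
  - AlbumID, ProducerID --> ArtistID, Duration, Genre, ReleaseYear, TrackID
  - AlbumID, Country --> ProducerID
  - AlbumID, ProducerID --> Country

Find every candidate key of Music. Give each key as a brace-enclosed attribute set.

{AlbumID, Country}⁺ = {AlbumID, ArtistID, Country, Duration, Genre, ProducerID, ReleaseYear, TrackID}, which is every attribute, so {AlbumID, Country} is a candidate key.
{AlbumID, ProducerID}⁺ = {AlbumID, ArtistID, Country, Duration, Genre, ProducerID, ReleaseYear, TrackID}, which is every attribute, so {AlbumID, ProducerID} is a candidate key.
{Genre, ProducerID}⁺ = {AlbumID, ArtistID, Country, Duration, Genre, ProducerID, ReleaseYear, TrackID}, which is every attribute, so {Genre, ProducerID} is a candidate key.
No proper subset of any of these is a key, and no other minimal superkey exists.

{AlbumID, Country}, {AlbumID, ProducerID}, {Genre, ProducerID}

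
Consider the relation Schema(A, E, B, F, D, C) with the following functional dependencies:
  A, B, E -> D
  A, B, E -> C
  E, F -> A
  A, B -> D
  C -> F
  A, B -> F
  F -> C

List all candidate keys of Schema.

{A, B, E}, {B, C, E}, {B, E, F}

{B, E} never appear on the right of any FD, so every key must include all of them.
{A, B, E}⁺ = {A, B, C, D, E, F}, which is every attribute, so {A, B, E} is a candidate key.
{B, C, E}⁺ = {A, B, C, D, E, F}, which is every attribute, so {B, C, E} is a candidate key.
{B, E, F}⁺ = {A, B, C, D, E, F}, which is every attribute, so {B, E, F} is a candidate key.
No proper subset of any of these is a key, and no other minimal superkey exists.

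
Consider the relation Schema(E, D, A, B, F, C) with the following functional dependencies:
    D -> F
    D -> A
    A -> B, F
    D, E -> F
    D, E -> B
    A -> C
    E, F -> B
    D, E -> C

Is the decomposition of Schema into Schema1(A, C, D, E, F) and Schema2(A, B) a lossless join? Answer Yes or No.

Yes

Common attributes: {A}; their closure is {A, B, C, F}.
Since Schema2 ⊆ {A, B, C, F}, the intersection is a superkey of Schema2; the decomposition is lossless.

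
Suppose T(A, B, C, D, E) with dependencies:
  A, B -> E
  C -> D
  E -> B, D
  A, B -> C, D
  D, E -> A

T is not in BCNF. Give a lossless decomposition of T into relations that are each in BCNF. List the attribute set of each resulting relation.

{A, B, C, E}; {C, D}

Candidate keys of the original relation: {A, B}, {E}.
Within {A, B, C, D, E}: {C}⁺ ∩ {A, B, C, D, E} = {C, D}, not the whole set, so C -> D violates BCNF; decompose into {C, D} and {A, B, C, E}.
{C, D} is in BCNF.
{A, B, C, E} is in BCNF.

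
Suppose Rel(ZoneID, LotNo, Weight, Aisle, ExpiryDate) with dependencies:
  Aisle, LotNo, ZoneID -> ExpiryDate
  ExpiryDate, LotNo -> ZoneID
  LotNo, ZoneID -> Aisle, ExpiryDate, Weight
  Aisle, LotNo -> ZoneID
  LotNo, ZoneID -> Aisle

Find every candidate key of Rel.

{Aisle, LotNo}, {ExpiryDate, LotNo}, {LotNo, ZoneID}

No FD produces {LotNo}, so it must be in every candidate key.
{Aisle, LotNo}⁺ = {Aisle, ExpiryDate, LotNo, Weight, ZoneID}, which is every attribute, so {Aisle, LotNo} is a candidate key.
{ExpiryDate, LotNo}⁺ = {Aisle, ExpiryDate, LotNo, Weight, ZoneID}, which is every attribute, so {ExpiryDate, LotNo} is a candidate key.
{LotNo, ZoneID}⁺ = {Aisle, ExpiryDate, LotNo, Weight, ZoneID}, which is every attribute, so {LotNo, ZoneID} is a candidate key.
These are minimal and exhaustive — every other superkey contains one of them.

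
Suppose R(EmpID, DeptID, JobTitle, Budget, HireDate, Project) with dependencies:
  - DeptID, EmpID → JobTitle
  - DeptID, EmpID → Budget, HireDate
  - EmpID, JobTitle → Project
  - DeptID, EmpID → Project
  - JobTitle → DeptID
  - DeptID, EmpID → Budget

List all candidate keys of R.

{EmpID} never appears on the right of any FD, so every key must include it.
{DeptID, EmpID}⁺ = {Budget, DeptID, EmpID, HireDate, JobTitle, Project}, which is every attribute, so {DeptID, EmpID} is a candidate key.
{EmpID, JobTitle}⁺ = {Budget, DeptID, EmpID, HireDate, JobTitle, Project}, which is every attribute, so {EmpID, JobTitle} is a candidate key.
Any other superkey properly contains one of these, so there are no further candidate keys.

{DeptID, EmpID}, {EmpID, JobTitle}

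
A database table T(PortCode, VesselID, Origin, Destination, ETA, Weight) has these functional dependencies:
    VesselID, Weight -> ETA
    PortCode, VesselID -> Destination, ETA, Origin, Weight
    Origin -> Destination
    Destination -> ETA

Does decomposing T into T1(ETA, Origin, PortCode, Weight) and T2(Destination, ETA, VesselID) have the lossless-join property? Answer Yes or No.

No

Common attributes: {ETA}; their closure is {ETA}.
T1 ⊄ {ETA} and T2 ⊄ {ETA}, so the split is lossy.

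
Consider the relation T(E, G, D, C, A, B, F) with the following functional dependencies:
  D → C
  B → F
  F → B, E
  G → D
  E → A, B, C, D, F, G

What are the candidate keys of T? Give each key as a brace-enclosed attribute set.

{B}, {E}, {F}

{B}⁺ = {A, B, C, D, E, F, G} — all of the relation — so {B} is a candidate key.
{E}⁺ = {A, B, C, D, E, F, G} — all of the relation — so {E} is a candidate key.
{F}⁺ = {A, B, C, D, E, F, G} — all of the relation — so {F} is a candidate key.
Any other superkey properly contains one of these, so there are no further candidate keys.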